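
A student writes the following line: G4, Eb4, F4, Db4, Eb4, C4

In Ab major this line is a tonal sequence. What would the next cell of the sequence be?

Db4 Bb3

With a 2-note motive the entries are G4, F4, Eb4, each down a 2nd from the previous.
So cell 4 is Db4 Bb3.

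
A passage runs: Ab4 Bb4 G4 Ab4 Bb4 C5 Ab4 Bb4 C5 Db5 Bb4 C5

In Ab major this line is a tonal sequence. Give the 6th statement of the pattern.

F5 G5 Eb5 F5

With a 4-note motive the entries are Ab4, Bb4, C5, each up a 2nd from the previous.
Continuing the starts: Db5 → Eb5 → F5.
From F5 the diatonic shape gives F5 G5 Eb5 F5.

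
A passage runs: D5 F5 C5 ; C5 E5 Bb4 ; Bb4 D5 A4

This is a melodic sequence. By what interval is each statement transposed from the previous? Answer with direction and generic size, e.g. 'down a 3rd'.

down a 2nd

Unit = 3 notes; the statements start on D5, C5, Bb4, moving down a 2nd each time.
From D5 to C5: down a 2nd.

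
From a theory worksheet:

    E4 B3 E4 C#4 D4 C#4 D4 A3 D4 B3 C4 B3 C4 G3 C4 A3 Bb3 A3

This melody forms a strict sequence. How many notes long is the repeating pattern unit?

6

There are 18 notes; a 6-note unit gives 3 cells:
E4 B3 E4 C#4 D4 C#4 | D4 A3 D4 B3 C4 B3 | C4 G3 C4 A3 Bb3 A3
Every group is a transposition down a 2nd of the one before; no shorter unit works.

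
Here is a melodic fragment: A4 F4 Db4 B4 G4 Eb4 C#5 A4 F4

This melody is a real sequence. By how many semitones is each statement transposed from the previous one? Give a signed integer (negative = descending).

Unit = 3 notes; the statements start on A4, B4, C#5, moving up a 2nd each time.
Counting half-steps from A4 to B4: 2.

2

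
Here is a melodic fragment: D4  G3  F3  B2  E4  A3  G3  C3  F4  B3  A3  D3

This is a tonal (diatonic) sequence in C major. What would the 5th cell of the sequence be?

Unit = 4 notes; the statements start on D4, E4, F4, moving up a 2nd each time.
Continuing the starts: G4 → A4.
Statement 5 starts on A4 and keeps the same diatonic contour: A4 D4 C4 F3.

A4 D4 C4 F3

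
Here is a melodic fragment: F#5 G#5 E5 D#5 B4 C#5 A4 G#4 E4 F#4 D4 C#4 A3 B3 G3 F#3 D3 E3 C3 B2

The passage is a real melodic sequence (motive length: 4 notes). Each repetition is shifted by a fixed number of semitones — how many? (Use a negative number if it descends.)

The 4-note cells begin on F#5, B4, E4, A3, D3 — each down a 5th from the last.
F#5→B4 is 71 − 78 = -7 semitones.

-7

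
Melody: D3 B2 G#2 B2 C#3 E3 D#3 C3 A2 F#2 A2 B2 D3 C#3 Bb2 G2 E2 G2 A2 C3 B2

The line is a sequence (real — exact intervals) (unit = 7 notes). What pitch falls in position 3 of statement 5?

With 7-note cells, note 3 of each statement runs G#2, F#2, E2.
Carrying that down a 2nd forward: D2 → C2.

C2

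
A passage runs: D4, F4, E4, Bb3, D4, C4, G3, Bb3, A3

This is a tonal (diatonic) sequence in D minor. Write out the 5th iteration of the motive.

C3 E3 D3

The 3-note cells begin on D4, Bb3, G3 — each down a 3rd from the last.
Extending down a 3rd: E3 → C3.
Statement 5 starts on C3 and keeps the same diatonic contour: C3 E3 D3.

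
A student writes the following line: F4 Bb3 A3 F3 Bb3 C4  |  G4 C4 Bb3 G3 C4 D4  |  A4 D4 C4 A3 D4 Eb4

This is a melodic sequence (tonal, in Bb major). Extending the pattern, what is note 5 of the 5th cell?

F4

The unit is 6 notes. Position-5 pitches of the 3 shown cells: Bb3, C4, D4.
Carrying that up a 2nd forward: Eb4 → F4.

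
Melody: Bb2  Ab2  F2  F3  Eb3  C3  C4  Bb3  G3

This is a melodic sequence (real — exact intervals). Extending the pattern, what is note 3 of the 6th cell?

With 3-note cells, note 3 of each statement runs F2, C3, G3.
Each moves up a 5th. Continuing: D4 → A4 → E5.

E5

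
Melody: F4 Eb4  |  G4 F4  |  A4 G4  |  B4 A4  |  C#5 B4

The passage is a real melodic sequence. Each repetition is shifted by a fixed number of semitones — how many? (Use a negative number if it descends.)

Unit = 2 notes; the statements start on F4, G4, A4, B4, C#5, moving up a 2nd each time.
Counting half-steps from F4 to G4: 2.

2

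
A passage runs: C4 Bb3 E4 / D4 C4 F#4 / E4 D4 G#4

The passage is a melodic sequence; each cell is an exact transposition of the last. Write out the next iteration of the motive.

F#4 E4 A#4

Unit = 3 notes; the statements start on C4, D4, E4, moving up a 2nd each time.
So cell 4 is F#4 E4 A#4.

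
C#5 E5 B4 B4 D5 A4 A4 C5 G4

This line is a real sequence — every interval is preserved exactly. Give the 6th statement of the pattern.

Eb4 Gb4 Db4

Taking 3-note groups, the heads are C#5, B4, A4: the pattern moves down a 2nd.
Continuing the starts: G4 → F4 → Eb4.
Statement 6 starts on Eb4 and keeps the same exact contour: Eb4 Gb4 Db4.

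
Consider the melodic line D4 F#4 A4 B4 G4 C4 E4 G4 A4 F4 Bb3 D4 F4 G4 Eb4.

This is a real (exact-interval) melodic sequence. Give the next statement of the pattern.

Taking 5-note groups, the heads are D4, C4, Bb3: the pattern moves down a 2nd.
Statement 4 starts on Ab3 and keeps the same exact contour: Ab3 C4 Eb4 F4 Db4.

Ab3 C4 Eb4 F4 Db4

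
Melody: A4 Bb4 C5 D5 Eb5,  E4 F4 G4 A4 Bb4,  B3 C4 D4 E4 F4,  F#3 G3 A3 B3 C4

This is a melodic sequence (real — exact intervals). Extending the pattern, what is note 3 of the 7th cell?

F#2

Grouping in 5s, the 3rd note of each cell is C5, G4, D4, A3.
Extending down a 4th: E3 → B2 → F#2.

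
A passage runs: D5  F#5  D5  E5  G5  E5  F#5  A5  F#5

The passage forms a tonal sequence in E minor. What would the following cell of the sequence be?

G5 B5 G5

Taking 3-note groups, the heads are D5, E5, F#5: the pattern moves up a 2nd.
From G5 the diatonic shape gives G5 B5 G5.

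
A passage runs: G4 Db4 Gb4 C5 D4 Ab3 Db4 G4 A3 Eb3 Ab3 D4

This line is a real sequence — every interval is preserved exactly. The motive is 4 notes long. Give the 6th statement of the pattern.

The 4-note cells begin on G4, D4, A3 — each down a 4th from the last.
Continuing the starts: E3 → B2 → F#2.
So cell 6 is F#2 C2 F2 B2.

F#2 C2 F2 B2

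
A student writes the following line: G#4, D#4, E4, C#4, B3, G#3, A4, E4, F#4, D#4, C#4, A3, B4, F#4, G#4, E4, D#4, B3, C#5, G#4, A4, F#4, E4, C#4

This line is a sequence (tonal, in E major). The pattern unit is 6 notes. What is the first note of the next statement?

D#5

Taking 6-note groups, the heads are G#4, A4, B4, C#5: the pattern moves up a 2nd.
The next head, up a 2nd from C#5, is D#5.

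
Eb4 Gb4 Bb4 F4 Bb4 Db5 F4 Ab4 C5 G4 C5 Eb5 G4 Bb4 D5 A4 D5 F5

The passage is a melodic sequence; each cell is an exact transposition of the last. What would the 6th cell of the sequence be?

C#5 E5 G#5 D#5 G#5 B5

The 6-note cells begin on Eb4, F4, G4 — each up a 2nd from the last.
Carrying on: A4 → B4 → C#5.
From C#5 the exact shape gives C#5 E5 G#5 D#5 G#5 B5.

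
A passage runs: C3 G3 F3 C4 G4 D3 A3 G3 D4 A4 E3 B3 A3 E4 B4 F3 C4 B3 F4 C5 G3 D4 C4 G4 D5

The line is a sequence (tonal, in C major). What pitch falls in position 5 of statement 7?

F5

The unit is 5 notes. Position-5 pitches of the 5 shown cells: G4, A4, B4, C5, D5.
Each moves up a 2nd. Continuing: E5 → F5.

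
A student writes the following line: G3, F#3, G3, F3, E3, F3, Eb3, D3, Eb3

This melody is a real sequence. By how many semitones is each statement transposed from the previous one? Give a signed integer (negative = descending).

Taking 3-note groups, the heads are G3, F3, Eb3: the pattern moves down a 2nd.
G3 to F3 spans -2 semitones.

-2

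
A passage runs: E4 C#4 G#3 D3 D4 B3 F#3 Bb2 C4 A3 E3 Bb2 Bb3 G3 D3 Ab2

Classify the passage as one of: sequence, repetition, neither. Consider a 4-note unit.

Note 4 of cell 2 is Bb2; if this were a sequence it would be C3. No unit length gives a consistent transposition pattern.

neither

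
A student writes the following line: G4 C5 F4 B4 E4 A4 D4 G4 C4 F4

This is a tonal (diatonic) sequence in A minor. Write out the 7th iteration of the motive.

With a 2-note motive the entries are G4, F4, E4, D4, C4, each down a 2nd from the previous.
Continuing the starts: B3 → A3.
From A3 the diatonic shape gives A3 D4.

A3 D4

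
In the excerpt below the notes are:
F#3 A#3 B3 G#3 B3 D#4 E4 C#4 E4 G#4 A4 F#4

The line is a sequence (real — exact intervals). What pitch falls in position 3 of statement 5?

G5

Grouping in 4s, the 3rd note of each cell is B3, E4, A4.
Extending up a 4th: D5 → G5.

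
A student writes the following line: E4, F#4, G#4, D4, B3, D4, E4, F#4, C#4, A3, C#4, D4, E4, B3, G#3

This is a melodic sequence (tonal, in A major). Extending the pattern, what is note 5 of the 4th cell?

The unit is 5 notes. Position-5 pitches of the 3 shown cells: B3, A3, G#3.
One more down a 2nd gives F#3.

F#3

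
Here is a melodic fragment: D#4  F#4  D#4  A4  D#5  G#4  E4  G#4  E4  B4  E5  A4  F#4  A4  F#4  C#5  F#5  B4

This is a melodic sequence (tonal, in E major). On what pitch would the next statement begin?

G#4

With a 6-note motive the entries are D#4, E4, F#4, each up a 2nd from the previous.
The next head, up a 2nd from F#4, is G#4.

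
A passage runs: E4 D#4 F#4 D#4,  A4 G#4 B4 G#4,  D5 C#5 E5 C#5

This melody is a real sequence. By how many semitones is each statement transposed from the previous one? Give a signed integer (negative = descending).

The 4-note cells begin on E4, A4, D5 — each up a 4th from the last.
E4→A4 is 69 − 64 = 5 semitones.

5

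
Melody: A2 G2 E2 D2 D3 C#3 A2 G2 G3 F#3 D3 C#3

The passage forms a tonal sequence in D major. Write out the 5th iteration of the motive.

F#4 E4 C#4 B3

The 4-note cells begin on A2, D3, G3 — each up a 4th from the last.
Extending up a 4th: C#4 → F#4.
From F#4 the diatonic shape gives F#4 E4 C#4 B3.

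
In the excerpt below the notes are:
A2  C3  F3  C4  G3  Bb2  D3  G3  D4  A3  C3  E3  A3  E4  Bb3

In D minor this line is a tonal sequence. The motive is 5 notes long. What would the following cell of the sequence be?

Taking 5-note groups, the heads are A2, Bb2, C3: the pattern moves up a 2nd.
Statement 4 starts on D3 and keeps the same diatonic contour: D3 F3 Bb3 F4 C4.

D3 F3 Bb3 F4 C4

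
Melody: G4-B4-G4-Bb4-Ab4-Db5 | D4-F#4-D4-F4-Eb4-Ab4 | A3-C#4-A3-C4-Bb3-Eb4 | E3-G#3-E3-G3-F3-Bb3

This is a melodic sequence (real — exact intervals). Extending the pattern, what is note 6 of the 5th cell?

Grouping in 6s, the 6th note of each cell is Db5, Ab4, Eb4, Bb3.
One more down a 4th gives F3.

F3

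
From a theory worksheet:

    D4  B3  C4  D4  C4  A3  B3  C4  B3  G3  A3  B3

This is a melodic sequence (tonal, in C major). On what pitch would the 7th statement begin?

Taking 4-note groups, the heads are D4, C4, B3: the pattern moves down a 2nd.
Continuing: A3 → G3 → F3 → E3. Statement 7 starts on E3.

E3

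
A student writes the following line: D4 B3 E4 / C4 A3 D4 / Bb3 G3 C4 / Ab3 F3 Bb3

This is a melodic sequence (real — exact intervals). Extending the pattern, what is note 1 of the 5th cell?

Gb3

Grouping in 3s, the 1st note of each cell is D4, C4, Bb3, Ab3.
Each moves down a 2nd; the next is Gb3.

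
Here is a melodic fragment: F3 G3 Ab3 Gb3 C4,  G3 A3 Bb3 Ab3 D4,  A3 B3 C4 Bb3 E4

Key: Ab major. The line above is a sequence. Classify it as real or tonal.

real

Each cell has the same semitone pattern (2, 1, -2, 6) — intervals are preserved exactly.
And Gb3 lies outside Ab major, so the sequence is real rather than tonal.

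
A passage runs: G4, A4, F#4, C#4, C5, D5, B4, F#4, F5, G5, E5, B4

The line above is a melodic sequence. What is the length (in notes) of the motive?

12 notes total. Splitting into 3 groups of 4:
G4 A4 F#4 C#4 | C5 D5 B4 F#4 | F5 G5 E5 B4
Every group is a transposition up a 4th of the one before; no shorter unit works.

4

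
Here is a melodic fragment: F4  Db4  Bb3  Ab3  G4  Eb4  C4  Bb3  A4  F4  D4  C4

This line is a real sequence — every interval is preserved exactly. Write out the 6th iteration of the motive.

D#5 B4 G#4 F#4

The 4-note cells begin on F4, G4, A4 — each up a 2nd from the last.
Carrying on: B4 → C#5 → D#5.
Statement 6 starts on D#5 and keeps the same exact contour: D#5 B4 G#4 F#4.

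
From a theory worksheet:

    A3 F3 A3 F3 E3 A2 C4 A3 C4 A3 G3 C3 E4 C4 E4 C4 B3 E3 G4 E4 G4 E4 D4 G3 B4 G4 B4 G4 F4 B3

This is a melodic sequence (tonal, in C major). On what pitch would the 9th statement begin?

C6

The 6-note cells begin on A3, C4, E4, G4, B4 — each up a 3rd from the last.
Extending the heads up a 3rd: D5 → F5 → A5 → C6.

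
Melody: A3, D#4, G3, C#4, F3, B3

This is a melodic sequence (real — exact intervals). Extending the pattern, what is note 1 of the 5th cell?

Db3

The unit is 2 notes. Position-1 pitches of the 3 shown cells: A3, G3, F3.
Each moves down a 2nd. Continuing: Eb3 → Db3.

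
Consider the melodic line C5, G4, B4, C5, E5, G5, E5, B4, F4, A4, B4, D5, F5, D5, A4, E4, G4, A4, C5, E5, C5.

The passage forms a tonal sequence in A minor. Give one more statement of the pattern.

G4 D4 F4 G4 B4 D5 B4

Unit = 7 notes; the statements start on C5, B4, A4, moving down a 2nd each time.
So cell 4 is G4 D4 F4 G4 B4 D5 B4.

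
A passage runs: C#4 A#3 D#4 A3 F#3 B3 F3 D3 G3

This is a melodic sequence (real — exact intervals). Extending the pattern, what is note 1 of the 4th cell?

Db3

With 3-note cells, note 1 of each statement runs C#4, A3, F3.
One more down a 3rd gives Db3.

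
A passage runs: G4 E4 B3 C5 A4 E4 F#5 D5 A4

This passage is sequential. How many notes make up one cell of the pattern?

There are 9 notes; a 3-note unit gives 3 cells:
G4 E4 B3 | C5 A4 E4 | F#5 D5 A4
That's a consistent up a 4th shift per cell, and no other grouping gives one.

3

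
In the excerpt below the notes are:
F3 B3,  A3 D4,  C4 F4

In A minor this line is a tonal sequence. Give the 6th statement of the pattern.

With a 2-note motive the entries are F3, A3, C4, each up a 3rd from the previous.
Carrying on: E4 → G4 → B4.
So cell 6 is B4 E5.

B4 E5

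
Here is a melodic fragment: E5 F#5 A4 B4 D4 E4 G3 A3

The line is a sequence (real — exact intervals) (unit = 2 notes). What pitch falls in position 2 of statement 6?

Grouping in 2s, the 2nd note of each cell is F#5, B4, E4, A3.
Extending down a 5th: D3 → G2.

G2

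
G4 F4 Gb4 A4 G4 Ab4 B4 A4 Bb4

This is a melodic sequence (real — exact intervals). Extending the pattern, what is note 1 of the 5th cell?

D#5

Grouping in 3s, the 1st note of each cell is G4, A4, B4.
Each moves up a 2nd. Continuing: C#5 → D#5.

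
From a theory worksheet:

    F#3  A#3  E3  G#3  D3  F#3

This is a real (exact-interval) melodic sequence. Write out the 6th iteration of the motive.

The 2-note cells begin on F#3, E3, D3 — each down a 2nd from the last.
Extending down a 2nd: C3 → Bb2 → Ab2.
Statement 6 starts on Ab2 and keeps the same exact contour: Ab2 C3.

Ab2 C3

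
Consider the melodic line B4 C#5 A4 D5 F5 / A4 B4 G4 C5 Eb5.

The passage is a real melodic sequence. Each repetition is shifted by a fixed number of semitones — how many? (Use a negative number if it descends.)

Taking 5-note groups, the heads are B4, A4: the pattern moves down a 2nd.
B4→A4 is 69 − 71 = -2 semitones.

-2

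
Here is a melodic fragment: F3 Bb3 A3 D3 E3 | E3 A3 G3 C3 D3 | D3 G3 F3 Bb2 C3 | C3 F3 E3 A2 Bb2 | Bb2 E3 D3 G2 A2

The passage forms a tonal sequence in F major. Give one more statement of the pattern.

Taking 5-note groups, the heads are F3, E3, D3, C3, Bb2: the pattern moves down a 2nd.
So cell 6 is A2 D3 C3 F2 G2.

A2 D3 C3 F2 G2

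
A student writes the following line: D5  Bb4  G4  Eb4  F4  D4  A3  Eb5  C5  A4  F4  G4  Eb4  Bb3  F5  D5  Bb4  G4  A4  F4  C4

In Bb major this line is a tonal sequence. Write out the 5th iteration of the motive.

The 7-note cells begin on D5, Eb5, F5 — each up a 2nd from the last.
Extending up a 2nd: G5 → A5.
So cell 5 is A5 F5 D5 Bb4 C5 A4 Eb4.

A5 F5 D5 Bb4 C5 A4 Eb4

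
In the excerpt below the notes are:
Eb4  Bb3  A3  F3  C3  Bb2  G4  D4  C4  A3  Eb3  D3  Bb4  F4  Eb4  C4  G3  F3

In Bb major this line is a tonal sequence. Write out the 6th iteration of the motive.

A5 Eb5 D5 Bb4 F4 Eb4

The 6-note cells begin on Eb4, G4, Bb4 — each up a 3rd from the last.
Carrying on: D5 → F5 → A5.
Statement 6 starts on A5 and keeps the same diatonic contour: A5 Eb5 D5 Bb4 F4 Eb4.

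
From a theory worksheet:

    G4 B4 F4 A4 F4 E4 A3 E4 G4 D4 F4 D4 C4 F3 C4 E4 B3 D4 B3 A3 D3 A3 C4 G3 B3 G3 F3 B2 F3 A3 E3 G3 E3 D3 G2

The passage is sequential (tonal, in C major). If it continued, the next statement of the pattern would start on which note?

Unit = 7 notes; the statements start on G4, E4, C4, A3, F3, moving down a 3rd each time.
The next head, down a 3rd from F3, is D3.

D3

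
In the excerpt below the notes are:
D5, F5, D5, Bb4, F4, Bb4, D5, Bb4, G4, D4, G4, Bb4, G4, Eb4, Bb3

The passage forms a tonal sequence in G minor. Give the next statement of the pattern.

The 5-note cells begin on D5, Bb4, G4 — each down a 3rd from the last.
From Eb4 the diatonic shape gives Eb4 G4 Eb4 C4 G3.

Eb4 G4 Eb4 C4 G3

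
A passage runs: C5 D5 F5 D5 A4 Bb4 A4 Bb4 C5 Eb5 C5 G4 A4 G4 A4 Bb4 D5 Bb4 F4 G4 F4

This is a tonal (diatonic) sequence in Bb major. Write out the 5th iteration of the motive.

F4 G4 Bb4 G4 D4 Eb4 D4

With a 7-note motive the entries are C5, Bb4, A4, each down a 2nd from the previous.
Carrying on: G4 → F4.
From F4 the diatonic shape gives F4 G4 Bb4 G4 D4 Eb4 D4.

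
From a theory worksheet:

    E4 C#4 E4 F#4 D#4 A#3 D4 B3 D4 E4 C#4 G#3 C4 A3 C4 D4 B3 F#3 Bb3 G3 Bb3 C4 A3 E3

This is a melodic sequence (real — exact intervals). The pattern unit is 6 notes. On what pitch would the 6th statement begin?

Taking 6-note groups, the heads are E4, D4, C4, Bb3: the pattern moves down a 2nd.
Extending the heads down a 2nd: Ab3 → Gb3.

Gb3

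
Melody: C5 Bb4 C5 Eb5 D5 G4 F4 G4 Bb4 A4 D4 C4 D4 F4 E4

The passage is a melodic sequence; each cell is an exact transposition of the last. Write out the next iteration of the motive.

A3 G3 A3 C4 B3

Unit = 5 notes; the statements start on C5, G4, D4, moving down a 4th each time.
So cell 4 is A3 G3 A3 C4 B3.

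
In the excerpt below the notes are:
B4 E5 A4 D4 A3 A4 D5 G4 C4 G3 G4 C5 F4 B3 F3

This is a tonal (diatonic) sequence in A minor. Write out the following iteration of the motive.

F4 B4 E4 A3 E3

The 5-note cells begin on B4, A4, G4 — each down a 2nd from the last.
From F4 the diatonic shape gives F4 B4 E4 A3 E3.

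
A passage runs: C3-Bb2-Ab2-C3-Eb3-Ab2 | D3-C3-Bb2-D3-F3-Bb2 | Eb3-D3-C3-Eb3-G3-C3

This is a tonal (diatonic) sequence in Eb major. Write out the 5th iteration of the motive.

G3 F3 Eb3 G3 Bb3 Eb3

Unit = 6 notes; the statements start on C3, D3, Eb3, moving up a 2nd each time.
Continuing the starts: F3 → G3.
Statement 5 starts on G3 and keeps the same diatonic contour: G3 F3 Eb3 G3 Bb3 Eb3.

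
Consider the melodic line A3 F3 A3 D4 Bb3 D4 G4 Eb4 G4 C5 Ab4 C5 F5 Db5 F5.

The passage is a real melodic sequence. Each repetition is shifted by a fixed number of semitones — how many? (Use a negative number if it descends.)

5

Taking 3-note groups, the heads are A3, D4, G4, C5, F5: the pattern moves up a 4th.
A3→D4 is 62 − 57 = 5 semitones.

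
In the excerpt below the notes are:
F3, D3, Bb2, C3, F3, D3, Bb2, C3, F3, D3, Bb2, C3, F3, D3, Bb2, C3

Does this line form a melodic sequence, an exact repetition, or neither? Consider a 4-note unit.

repetition

Each 4-note cell is identical (F3 D3 Bb2 C3), restated at the same pitch.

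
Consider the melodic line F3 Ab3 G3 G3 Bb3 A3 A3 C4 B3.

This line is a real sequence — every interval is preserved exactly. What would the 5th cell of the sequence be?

C#4 E4 D#4

The 3-note cells begin on F3, G3, A3 — each up a 2nd from the last.
Continuing the starts: B3 → C#4.
From C#4 the exact shape gives C#4 E4 D#4.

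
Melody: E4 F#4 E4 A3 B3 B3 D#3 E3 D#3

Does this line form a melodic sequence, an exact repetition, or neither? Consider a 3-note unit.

neither

Note 3 of cell 2 is B3; if this were a sequence it would be A3. No unit length gives a consistent transposition pattern.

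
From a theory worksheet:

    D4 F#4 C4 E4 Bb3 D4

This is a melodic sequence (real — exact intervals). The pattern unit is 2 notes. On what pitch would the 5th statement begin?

With a 2-note motive the entries are D4, C4, Bb3, each down a 2nd from the previous.
Extending the heads down a 2nd: Ab3 → Gb3.

Gb3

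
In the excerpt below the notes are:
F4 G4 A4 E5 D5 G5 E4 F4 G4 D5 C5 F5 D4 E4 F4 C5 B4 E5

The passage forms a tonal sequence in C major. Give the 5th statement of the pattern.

B3 C4 D4 A4 G4 C5

With a 6-note motive the entries are F4, E4, D4, each down a 2nd from the previous.
Continuing the starts: C4 → B3.
So cell 5 is B3 C4 D4 A4 G4 C5.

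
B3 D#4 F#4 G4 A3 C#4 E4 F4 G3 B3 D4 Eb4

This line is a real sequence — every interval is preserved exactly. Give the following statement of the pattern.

F3 A3 C4 Db4

Taking 4-note groups, the heads are B3, A3, G3: the pattern moves down a 2nd.
Statement 4 starts on F3 and keeps the same exact contour: F3 A3 C4 Db4.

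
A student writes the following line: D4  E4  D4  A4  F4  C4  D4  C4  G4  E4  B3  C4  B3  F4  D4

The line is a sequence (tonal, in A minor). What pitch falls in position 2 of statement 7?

Grouping in 5s, the 2nd note of each cell is E4, D4, C4.
Each moves down a 2nd. Continuing: B3 → A3 → G3 → F3.

F3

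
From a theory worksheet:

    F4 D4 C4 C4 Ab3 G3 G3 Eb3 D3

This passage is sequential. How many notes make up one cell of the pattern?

9 notes total. Splitting into 3 groups of 3:
F4 D4 C4 | C4 Ab3 G3 | G3 Eb3 D3
Every group is a transposition down a 4th of the one before; no shorter unit works.

3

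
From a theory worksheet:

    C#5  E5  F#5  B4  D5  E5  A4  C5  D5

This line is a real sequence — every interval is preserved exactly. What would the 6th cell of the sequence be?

Unit = 3 notes; the statements start on C#5, B4, A4, moving down a 2nd each time.
Extending down a 2nd: G4 → F4 → Eb4.
Statement 6 starts on Eb4 and keeps the same exact contour: Eb4 Gb4 Ab4.

Eb4 Gb4 Ab4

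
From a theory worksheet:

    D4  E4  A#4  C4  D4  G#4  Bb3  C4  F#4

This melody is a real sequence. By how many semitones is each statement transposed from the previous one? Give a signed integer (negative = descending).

With a 3-note motive the entries are D4, C4, Bb3, each down a 2nd from the previous.
Counting half-steps from D4 to C4: -2.

-2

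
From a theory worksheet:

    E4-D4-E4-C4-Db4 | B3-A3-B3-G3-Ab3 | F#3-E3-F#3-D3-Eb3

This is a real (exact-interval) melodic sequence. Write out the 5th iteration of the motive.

Taking 5-note groups, the heads are E4, B3, F#3: the pattern moves down a 4th.
Carrying on: C#3 → G#2.
So cell 5 is G#2 F#2 G#2 E2 F2.

G#2 F#2 G#2 E2 F2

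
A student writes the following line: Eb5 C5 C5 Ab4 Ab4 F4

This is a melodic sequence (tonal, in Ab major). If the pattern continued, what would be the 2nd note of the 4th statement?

With 2-note cells, note 2 of each statement runs C5, Ab4, F4.
From F4, down a 3rd gives Db4.

Db4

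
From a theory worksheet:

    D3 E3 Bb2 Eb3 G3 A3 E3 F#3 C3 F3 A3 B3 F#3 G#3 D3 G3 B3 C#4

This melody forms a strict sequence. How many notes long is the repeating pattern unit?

6

Try groups of 6 (3 cells in 18 notes):
D3 E3 Bb2 Eb3 G3 A3 | E3 F#3 C3 F3 A3 B3 | F#3 G#3 D3 G3 B3 C#4
Each cell is the previous one up a 2nd — so the unit is 6 notes.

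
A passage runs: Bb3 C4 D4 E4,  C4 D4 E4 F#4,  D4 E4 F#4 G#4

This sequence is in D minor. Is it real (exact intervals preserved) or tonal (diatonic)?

Each cell has the same semitone pattern (2, 2, 2) — intervals are preserved exactly.
And F#4 lies outside D minor, so the sequence is real rather than tonal.

real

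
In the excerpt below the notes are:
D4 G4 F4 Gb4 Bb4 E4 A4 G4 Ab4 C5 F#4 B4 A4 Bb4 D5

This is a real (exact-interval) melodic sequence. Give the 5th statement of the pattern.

A#4 D#5 C#5 D5 F#5

With a 5-note motive the entries are D4, E4, F#4, each up a 2nd from the previous.
Extending up a 2nd: G#4 → A#4.
So cell 5 is A#4 D#5 C#5 D5 F#5.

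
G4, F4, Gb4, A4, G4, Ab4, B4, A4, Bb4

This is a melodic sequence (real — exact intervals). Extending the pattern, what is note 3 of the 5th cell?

With 3-note cells, note 3 of each statement runs Gb4, Ab4, Bb4.
Each moves up a 2nd. Continuing: C5 → D5.

D5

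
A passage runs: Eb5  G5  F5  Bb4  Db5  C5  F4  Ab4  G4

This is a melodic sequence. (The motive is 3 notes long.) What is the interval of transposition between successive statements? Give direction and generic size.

down a 4th

Taking 3-note groups, the heads are Eb5, Bb4, F4: the pattern moves down a 4th.
From Eb5 to Bb4: down a 4th.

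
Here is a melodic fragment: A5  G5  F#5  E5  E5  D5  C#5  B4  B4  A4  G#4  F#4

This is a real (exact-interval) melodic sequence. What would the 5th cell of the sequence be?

Taking 4-note groups, the heads are A5, E5, B4: the pattern moves down a 4th.
Carrying on: F#4 → C#4.
Statement 5 starts on C#4 and keeps the same exact contour: C#4 B3 A#3 G#3.

C#4 B3 A#3 G#3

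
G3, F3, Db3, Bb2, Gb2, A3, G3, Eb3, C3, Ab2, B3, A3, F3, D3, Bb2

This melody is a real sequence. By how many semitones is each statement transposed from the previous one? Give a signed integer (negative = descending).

2

With a 5-note motive the entries are G3, A3, B3, each up a 2nd from the previous.
Counting half-steps from G3 to A3: 2.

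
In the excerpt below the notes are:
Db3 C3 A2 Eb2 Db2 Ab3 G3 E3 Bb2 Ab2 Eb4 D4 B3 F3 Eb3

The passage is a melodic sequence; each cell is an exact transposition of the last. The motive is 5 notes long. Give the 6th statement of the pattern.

Taking 5-note groups, the heads are Db3, Ab3, Eb4: the pattern moves up a 5th.
Extending up a 5th: Bb4 → F5 → C6.
From C6 the exact shape gives C6 B5 G#5 D5 C5.

C6 B5 G#5 D5 C5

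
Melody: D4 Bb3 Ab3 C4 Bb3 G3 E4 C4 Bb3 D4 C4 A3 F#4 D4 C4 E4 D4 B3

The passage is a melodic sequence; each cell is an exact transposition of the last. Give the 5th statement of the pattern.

Unit = 6 notes; the statements start on D4, E4, F#4, moving up a 2nd each time.
Carrying on: G#4 → A#4.
Statement 5 starts on A#4 and keeps the same exact contour: A#4 F#4 E4 G#4 F#4 D#4.

A#4 F#4 E4 G#4 F#4 D#4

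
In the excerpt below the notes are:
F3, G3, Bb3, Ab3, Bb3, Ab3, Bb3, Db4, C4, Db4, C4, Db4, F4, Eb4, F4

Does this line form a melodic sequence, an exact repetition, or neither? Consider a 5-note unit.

Each 5-note cell is the previous one transposed up a 3rd.

sequence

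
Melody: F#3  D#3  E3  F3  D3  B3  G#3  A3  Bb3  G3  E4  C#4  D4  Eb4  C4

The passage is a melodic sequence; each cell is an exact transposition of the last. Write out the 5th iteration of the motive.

Unit = 5 notes; the statements start on F#3, B3, E4, moving up a 4th each time.
Carrying on: A4 → D5.
From D5 the exact shape gives D5 B4 C5 Db5 Bb4.

D5 B4 C5 Db5 Bb4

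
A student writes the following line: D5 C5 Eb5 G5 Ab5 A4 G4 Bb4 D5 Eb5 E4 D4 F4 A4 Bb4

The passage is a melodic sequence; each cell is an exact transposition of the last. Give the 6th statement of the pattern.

C#3 B2 D3 F#3 G3

The 5-note cells begin on D5, A4, E4 — each down a 4th from the last.
Carrying on: B3 → F#3 → C#3.
Statement 6 starts on C#3 and keeps the same exact contour: C#3 B2 D3 F#3 G3.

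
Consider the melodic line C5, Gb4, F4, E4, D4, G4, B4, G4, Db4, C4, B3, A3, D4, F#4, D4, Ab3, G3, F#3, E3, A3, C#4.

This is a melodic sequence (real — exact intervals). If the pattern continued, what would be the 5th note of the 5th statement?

With 7-note cells, note 5 of each statement runs D4, A3, E3.
Extending down a 4th: B2 → F#2.

F#2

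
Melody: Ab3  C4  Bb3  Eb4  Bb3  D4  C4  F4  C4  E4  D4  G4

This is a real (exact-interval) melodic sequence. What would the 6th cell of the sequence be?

With a 4-note motive the entries are Ab3, Bb3, C4, each up a 2nd from the previous.
Continuing the starts: D4 → E4 → F#4.
From F#4 the exact shape gives F#4 A#4 G#4 C#5.

F#4 A#4 G#4 C#5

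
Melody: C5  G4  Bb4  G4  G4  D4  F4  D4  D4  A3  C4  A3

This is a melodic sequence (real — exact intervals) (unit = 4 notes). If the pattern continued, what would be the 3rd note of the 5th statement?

Grouping in 4s, the 3rd note of each cell is Bb4, F4, C4.
Carrying that down a 4th forward: G3 → D3.

D3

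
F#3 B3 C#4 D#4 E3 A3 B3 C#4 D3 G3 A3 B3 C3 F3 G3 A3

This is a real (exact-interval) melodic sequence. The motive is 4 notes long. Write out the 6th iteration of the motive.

Ab2 Db3 Eb3 F3

With a 4-note motive the entries are F#3, E3, D3, C3, each down a 2nd from the previous.
Continuing the starts: Bb2 → Ab2.
Statement 6 starts on Ab2 and keeps the same exact contour: Ab2 Db3 Eb3 F3.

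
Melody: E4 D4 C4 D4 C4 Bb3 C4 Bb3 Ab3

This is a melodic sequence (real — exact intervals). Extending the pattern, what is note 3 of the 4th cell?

With 3-note cells, note 3 of each statement runs C4, Bb3, Ab3.
From Ab3, down a 2nd gives Gb3.

Gb3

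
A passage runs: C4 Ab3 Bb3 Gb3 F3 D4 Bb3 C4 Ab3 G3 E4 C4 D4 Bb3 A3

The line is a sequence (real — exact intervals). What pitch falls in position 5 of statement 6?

D#4

Grouping in 5s, the 5th note of each cell is F3, G3, A3.
Carrying that up a 2nd forward: B3 → C#4 → D#4.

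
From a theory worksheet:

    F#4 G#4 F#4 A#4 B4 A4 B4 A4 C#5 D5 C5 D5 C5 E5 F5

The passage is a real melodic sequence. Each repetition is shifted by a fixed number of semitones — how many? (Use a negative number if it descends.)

3

With a 5-note motive the entries are F#4, A4, C5, each up a 3rd from the previous.
F#4→A4 is 69 − 66 = 3 semitones.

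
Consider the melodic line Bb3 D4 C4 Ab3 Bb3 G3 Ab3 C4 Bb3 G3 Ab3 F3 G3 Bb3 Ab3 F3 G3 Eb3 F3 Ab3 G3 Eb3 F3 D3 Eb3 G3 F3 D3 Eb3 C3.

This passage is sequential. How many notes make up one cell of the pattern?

Try groups of 6 (5 cells in 30 notes):
Bb3 D4 C4 Ab3 Bb3 G3 | Ab3 C4 Bb3 G3 Ab3 F3 | G3 Bb3 Ab3 F3 G3 Eb3 | F3 Ab3 G3 Eb3 F3 D3 | Eb3 G3 F3 D3 Eb3 C3
Each cell is the previous one down a 2nd — so the unit is 6 notes.

6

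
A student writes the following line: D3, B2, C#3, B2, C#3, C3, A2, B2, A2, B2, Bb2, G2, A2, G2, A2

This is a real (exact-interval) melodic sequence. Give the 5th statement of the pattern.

Gb2 Eb2 F2 Eb2 F2

With a 5-note motive the entries are D3, C3, Bb2, each down a 2nd from the previous.
Carrying on: Ab2 → Gb2.
From Gb2 the exact shape gives Gb2 Eb2 F2 Eb2 F2.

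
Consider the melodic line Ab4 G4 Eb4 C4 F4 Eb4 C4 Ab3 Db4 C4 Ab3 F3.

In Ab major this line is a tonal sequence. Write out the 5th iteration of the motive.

With a 4-note motive the entries are Ab4, F4, Db4, each down a 3rd from the previous.
Carrying on: Bb3 → G3.
So cell 5 is G3 F3 Db3 Bb2.

G3 F3 Db3 Bb2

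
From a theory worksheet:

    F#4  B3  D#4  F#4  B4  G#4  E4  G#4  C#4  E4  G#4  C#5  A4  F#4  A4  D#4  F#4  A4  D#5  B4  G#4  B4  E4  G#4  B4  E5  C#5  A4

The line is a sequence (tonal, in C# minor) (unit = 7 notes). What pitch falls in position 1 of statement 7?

E5

The unit is 7 notes. Position-1 pitches of the 4 shown cells: F#4, G#4, A4, B4.
Carrying that up a 2nd forward: C#5 → D#5 → E5.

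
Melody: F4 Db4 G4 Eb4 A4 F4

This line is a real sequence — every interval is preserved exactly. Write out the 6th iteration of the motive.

The 2-note cells begin on F4, G4, A4 — each up a 2nd from the last.
Carrying on: B4 → C#5 → D#5.
From D#5 the exact shape gives D#5 B4.

D#5 B4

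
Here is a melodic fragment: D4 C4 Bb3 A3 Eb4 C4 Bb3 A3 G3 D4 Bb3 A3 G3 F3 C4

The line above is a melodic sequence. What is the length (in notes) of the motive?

5

There are 15 notes; a 5-note unit gives 3 cells:
D4 C4 Bb3 A3 Eb4 | C4 Bb3 A3 G3 D4 | Bb3 A3 G3 F3 C4
Each cell is the previous one down a 2nd — so the unit is 5 notes.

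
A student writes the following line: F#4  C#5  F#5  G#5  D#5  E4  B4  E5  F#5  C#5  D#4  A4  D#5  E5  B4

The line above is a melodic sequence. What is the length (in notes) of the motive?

15 notes total. Splitting into 3 groups of 5:
F#4 C#5 F#5 G#5 D#5 | E4 B4 E5 F#5 C#5 | D#4 A4 D#5 E5 B4
Each cell is the previous one down a 2nd — so the unit is 5 notes.

5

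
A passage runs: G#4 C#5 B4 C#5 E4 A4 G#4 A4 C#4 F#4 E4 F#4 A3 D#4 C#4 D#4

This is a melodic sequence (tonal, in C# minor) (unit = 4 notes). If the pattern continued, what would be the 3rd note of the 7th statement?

D#3

The unit is 4 notes. Position-3 pitches of the 4 shown cells: B4, G#4, E4, C#4.
Carrying that down a 3rd forward: A3 → F#3 → D#3.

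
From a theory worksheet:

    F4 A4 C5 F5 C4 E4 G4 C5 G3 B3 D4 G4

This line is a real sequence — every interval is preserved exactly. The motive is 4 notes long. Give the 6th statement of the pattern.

E2 G#2 B2 E3

With a 4-note motive the entries are F4, C4, G3, each down a 4th from the previous.
Carrying on: D3 → A2 → E2.
From E2 the exact shape gives E2 G#2 B2 E3.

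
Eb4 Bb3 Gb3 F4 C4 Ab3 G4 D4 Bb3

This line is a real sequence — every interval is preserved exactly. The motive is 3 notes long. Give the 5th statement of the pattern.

With a 3-note motive the entries are Eb4, F4, G4, each up a 2nd from the previous.
Continuing the starts: A4 → B4.
From B4 the exact shape gives B4 F#4 D4.

B4 F#4 D4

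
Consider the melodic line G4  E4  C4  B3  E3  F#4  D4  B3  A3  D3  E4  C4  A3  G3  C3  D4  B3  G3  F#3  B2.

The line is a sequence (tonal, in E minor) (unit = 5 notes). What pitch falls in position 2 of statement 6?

G3

Grouping in 5s, the 2nd note of each cell is E4, D4, C4, B3.
Extending down a 2nd: A3 → G3.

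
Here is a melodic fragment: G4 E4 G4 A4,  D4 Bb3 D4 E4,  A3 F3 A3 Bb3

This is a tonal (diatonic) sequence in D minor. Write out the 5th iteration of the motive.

Taking 4-note groups, the heads are G4, D4, A3: the pattern moves down a 4th.
Extending down a 4th: E3 → Bb2.
So cell 5 is Bb2 G2 Bb2 C3.

Bb2 G2 Bb2 C3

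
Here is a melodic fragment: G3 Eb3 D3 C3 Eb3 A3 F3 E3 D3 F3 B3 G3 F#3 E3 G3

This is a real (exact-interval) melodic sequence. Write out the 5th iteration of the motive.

The 5-note cells begin on G3, A3, B3 — each up a 2nd from the last.
Carrying on: C#4 → D#4.
Statement 5 starts on D#4 and keeps the same exact contour: D#4 B3 A#3 G#3 B3.

D#4 B3 A#3 G#3 B3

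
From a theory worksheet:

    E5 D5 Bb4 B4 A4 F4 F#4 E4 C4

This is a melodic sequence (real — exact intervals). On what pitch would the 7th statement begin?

A#2

Taking 3-note groups, the heads are E5, B4, F#4: the pattern moves down a 4th.
Extending the heads down a 4th: C#4 → G#3 → D#3 → A#2.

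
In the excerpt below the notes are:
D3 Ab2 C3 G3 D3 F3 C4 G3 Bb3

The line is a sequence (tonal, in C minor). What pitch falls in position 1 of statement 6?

Eb5

With 3-note cells, note 1 of each statement runs D3, G3, C4.
Each moves up a 4th. Continuing: F4 → Bb4 → Eb5.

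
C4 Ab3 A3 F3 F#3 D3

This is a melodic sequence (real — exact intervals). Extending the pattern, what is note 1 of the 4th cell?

D#3

With 2-note cells, note 1 of each statement runs C4, A3, F#3.
Each moves down a 3rd; the next is D#3.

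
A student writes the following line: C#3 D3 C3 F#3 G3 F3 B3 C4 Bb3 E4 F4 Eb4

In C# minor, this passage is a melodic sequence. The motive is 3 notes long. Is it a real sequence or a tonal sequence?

Each cell has the same semitone pattern (1, -2) — intervals are preserved exactly.
And D3 lies outside C# minor, so the sequence is real rather than tonal.

real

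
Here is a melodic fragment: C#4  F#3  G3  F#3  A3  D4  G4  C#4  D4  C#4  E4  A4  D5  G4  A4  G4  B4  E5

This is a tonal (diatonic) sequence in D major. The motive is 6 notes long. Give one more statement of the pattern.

Unit = 6 notes; the statements start on C#4, G4, D5, moving up a 5th each time.
So cell 4 is A5 D5 E5 D5 F#5 B5.

A5 D5 E5 D5 F#5 B5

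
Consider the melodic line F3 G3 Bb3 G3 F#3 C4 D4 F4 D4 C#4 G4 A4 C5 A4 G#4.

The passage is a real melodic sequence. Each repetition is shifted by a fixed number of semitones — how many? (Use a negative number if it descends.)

7

Taking 5-note groups, the heads are F3, C4, G4: the pattern moves up a 5th.
F3→C4 is 60 − 53 = 7 semitones.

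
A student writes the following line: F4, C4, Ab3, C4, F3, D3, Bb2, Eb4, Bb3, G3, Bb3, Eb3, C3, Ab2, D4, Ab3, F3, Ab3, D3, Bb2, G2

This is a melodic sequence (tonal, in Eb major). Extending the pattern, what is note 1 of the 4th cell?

C4

With 7-note cells, note 1 of each statement runs F4, Eb4, D4.
From D4, down a 2nd gives C4.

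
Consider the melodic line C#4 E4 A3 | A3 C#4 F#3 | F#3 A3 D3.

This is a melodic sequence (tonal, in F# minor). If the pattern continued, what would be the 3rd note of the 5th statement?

Grouping in 3s, the 3rd note of each cell is A3, F#3, D3.
Each moves down a 3rd. Continuing: B2 → G#2.

G#2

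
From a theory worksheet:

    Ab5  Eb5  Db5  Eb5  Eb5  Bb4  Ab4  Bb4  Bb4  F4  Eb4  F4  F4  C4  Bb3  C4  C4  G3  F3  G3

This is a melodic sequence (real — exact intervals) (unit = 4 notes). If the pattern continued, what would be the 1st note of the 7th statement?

Grouping in 4s, the 1st note of each cell is Ab5, Eb5, Bb4, F4, C4.
Extending down a 4th: G3 → D3.

D3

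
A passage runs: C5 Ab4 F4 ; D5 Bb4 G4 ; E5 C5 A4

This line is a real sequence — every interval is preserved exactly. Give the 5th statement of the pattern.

G#5 E5 C#5

Taking 3-note groups, the heads are C5, D5, E5: the pattern moves up a 2nd.
Carrying on: F#5 → G#5.
Statement 5 starts on G#5 and keeps the same exact contour: G#5 E5 C#5.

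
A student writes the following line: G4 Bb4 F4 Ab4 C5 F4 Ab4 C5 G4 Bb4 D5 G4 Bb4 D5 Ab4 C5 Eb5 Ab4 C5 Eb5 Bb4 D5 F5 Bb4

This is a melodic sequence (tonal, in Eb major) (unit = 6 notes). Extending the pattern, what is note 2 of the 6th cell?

Grouping in 6s, the 2nd note of each cell is Bb4, C5, D5, Eb5.
Carrying that up a 2nd forward: F5 → G5.

G5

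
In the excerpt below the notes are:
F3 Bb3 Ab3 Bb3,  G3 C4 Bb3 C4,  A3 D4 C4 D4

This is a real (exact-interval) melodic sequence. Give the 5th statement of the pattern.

C#4 F#4 E4 F#4

With a 4-note motive the entries are F3, G3, A3, each up a 2nd from the previous.
Continuing the starts: B3 → C#4.
So cell 5 is C#4 F#4 E4 F#4.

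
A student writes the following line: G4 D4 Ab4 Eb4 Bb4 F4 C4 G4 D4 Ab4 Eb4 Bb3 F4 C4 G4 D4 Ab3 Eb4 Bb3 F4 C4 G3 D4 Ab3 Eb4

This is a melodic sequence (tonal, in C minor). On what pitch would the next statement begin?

With a 5-note motive the entries are G4, F4, Eb4, D4, C4, each down a 2nd from the previous.
One more step down a 2nd gives Bb3.

Bb3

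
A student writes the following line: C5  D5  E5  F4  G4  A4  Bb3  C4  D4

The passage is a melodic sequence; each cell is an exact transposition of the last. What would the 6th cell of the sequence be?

Db2 Eb2 F2

Taking 3-note groups, the heads are C5, F4, Bb3: the pattern moves down a 5th.
Extending down a 5th: Eb3 → Ab2 → Db2.
So cell 6 is Db2 Eb2 F2.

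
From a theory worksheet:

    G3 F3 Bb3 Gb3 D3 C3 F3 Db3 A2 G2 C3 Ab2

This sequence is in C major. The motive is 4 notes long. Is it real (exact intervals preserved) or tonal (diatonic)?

real

Each cell has the same semitone pattern (-2, 5, -4) — intervals are preserved exactly.
And Bb3 lies outside C major, so the sequence is real rather than tonal.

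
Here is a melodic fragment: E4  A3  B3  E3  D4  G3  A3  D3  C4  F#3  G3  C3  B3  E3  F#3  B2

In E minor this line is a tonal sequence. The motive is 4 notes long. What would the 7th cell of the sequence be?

F#3 B2 C3 F#2

The 4-note cells begin on E4, D4, C4, B3 — each down a 2nd from the last.
Extending down a 2nd: A3 → G3 → F#3.
From F#3 the diatonic shape gives F#3 B2 C3 F#2.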